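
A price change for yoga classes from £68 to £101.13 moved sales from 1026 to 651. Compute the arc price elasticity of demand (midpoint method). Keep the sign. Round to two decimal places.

-1.14

ΔQ = 651 − 1026 = -375; ΔP = 101.13 − 68 = 33.13.
Midpoints: P̄ = 84.56, Q̄ = 838.5.
ε = (ΔQ/ΔP)(P̄/Q̄) = (-375/33.13)(84.56/838.5).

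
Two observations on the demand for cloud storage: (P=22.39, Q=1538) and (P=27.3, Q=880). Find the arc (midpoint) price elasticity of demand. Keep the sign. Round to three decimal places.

-2.754

ΔQ = 880 − 1538 = -658; ΔP = 27.3 − 22.39 = 4.91.
Midpoints: P̄ = 24.84, Q̄ = 1209.0.
ε = (ΔQ/ΔP)(P̄/Q̄) = (-658/4.91)(24.84/1209.0).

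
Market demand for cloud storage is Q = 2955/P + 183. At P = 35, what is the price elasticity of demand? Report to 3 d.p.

-0.316

At P = 35, Q = 267.429.
dQ/dP = −2955/P² = -2.412.
ε = (dQ/dP)(P/Q) = (-2.412)(35/267.429).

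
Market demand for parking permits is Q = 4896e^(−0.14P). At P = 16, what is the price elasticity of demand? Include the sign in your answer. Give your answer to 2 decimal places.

-2.24

At P = 16, Q = 521.221.
dQ/dP = −0.14·4896e^(−0.14P) = −0.14Q = -72.971.
ε = (dQ/dP)(P/Q) = (-72.971)(16/521.221).
|ε| > 1, so demand is elastic at this price.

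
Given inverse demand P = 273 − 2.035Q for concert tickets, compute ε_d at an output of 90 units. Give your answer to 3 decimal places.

At Q = 90, P = 273 − 2.035(90) = 89.85.
dP/dQ = −2.035, so dQ/dP = 1/(−2.035) = -0.491.
ε = (dQ/dP)(P/Q) = (-0.491)(89.85/90).

-0.491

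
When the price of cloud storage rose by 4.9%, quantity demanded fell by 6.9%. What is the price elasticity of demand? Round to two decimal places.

-1.41

ε = %ΔQ / %ΔP = (-6.9)/(4.9) = -1.408.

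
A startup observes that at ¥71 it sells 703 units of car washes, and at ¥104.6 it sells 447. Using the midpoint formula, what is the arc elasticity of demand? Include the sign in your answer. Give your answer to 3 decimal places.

-1.163

ΔQ = 447 − 703 = -256; ΔP = 104.6 − 71 = 33.6.
Midpoints: P̄ = 87.80, Q̄ = 575.0.
ε = (ΔQ/ΔP)(P̄/Q̄) = (-256/33.6)(87.80/575.0).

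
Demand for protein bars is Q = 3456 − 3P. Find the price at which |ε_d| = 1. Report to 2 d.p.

For linear demand Q = a − bP, ε = −bP/(a − bP). |ε| = 1 when bP = a − bP, i.e. P = a/(2b).
P = 3456/(2·3) = 3456/6 = 576.0000.

576.00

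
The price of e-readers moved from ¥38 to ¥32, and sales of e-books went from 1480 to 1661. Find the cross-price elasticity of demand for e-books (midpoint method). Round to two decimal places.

-0.67

ΔQ_x = 1661 − 1480 = 181; ΔP_y = 32 − 38 = -6.
Midpoints: P̄_y = 35.00, Q̄_x = 1570.5.
ε_xy = (ΔQ_x/ΔP_y)(P̄_y/Q̄_x) = (181/-6)(35.00/1570.5).
ε_xy < 0, so the goods are complements.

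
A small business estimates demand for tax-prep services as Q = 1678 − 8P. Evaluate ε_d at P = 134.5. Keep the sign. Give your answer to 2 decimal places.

-1.79

At P = 134.5, Q = 602.
dQ/dP = −8.
ε = (dQ/dP)(P/Q) = (-8)(134.5/602).
|ε| > 1, so demand is elastic at this price.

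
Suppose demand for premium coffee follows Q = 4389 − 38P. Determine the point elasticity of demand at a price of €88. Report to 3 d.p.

-3.200

At P = 88, Q = 1045.
dQ/dP = −38.
ε = (dQ/dP)(P/Q) = (-38)(88/1045).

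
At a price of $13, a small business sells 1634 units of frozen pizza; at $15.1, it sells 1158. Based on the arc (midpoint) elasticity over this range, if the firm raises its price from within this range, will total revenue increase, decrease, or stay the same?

decrease

Arc ε = (-476/2.1)(14.05/1396.0) ≈ -2.281.
|ε| = 2.28 > 1, so demand is elastic. A price rise therefore reduces total revenue.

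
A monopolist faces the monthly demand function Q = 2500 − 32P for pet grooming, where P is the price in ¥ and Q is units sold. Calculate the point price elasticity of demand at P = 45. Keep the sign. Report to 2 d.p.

-1.36

At P = 45, Q = 1060.
dQ/dP = −32.
ε = (dQ/dP)(P/Q) = (-32)(45/1060).
|ε| > 1, so demand is elastic at this price.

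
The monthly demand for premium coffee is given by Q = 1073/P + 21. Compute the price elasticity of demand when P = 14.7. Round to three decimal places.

-0.777

At P = 14.7, Q = 93.993.
dQ/dP = −1073/P² = -4.966.
ε = (dQ/dP)(P/Q) = (-4.966)(14.7/93.993).
|ε| < 1, so demand is inelastic at this price.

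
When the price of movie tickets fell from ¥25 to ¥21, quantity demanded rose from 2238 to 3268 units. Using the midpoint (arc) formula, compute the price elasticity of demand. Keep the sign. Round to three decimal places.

ΔQ = 3268 − 2238 = 1030; ΔP = 21 − 25 = -4.
Midpoints: P̄ = 23.00, Q̄ = 2753.0.
ε = (ΔQ/ΔP)(P̄/Q̄) = (1030/-4)(23.00/2753.0).

-2.151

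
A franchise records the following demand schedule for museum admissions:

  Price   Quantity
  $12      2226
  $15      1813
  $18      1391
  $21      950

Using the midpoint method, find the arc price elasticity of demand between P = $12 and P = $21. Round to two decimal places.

-1.47

At P = 12, Q = 2226; at P = 21, Q = 950.
ΔQ = -1276, ΔP = 9. Midpoints: P̄ = 16.50, Q̄ = 1588.0.
ε = (ΔQ/ΔP)(P̄/Q̄) = (-1276/9)(16.50/1588.0).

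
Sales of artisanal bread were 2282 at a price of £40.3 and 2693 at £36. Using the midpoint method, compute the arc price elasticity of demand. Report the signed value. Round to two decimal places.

ΔQ = 2693 − 2282 = 411; ΔP = 36 − 40.3 = -4.3.
Midpoints: P̄ = 38.15, Q̄ = 2487.5.
ε = (ΔQ/ΔP)(P̄/Q̄) = (411/-4.3)(38.15/2487.5).

-1.47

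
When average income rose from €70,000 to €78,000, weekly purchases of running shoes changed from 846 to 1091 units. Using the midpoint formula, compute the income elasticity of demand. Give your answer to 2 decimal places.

2.34

ΔQ = 245, ΔI = 8000. Midpoints: Ī = 74,000, Q̄ = 968.5.
ε_I = (ΔQ/ΔI)(Ī/Q̄) = (245/8000)(74000/968.5).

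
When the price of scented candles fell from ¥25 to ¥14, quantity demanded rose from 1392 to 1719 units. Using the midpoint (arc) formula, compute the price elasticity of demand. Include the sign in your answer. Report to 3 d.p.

-0.373

ΔQ = 1719 − 1392 = 327; ΔP = 14 − 25 = -11.
Midpoints: P̄ = 19.50, Q̄ = 1555.5.
ε = (ΔQ/ΔP)(P̄/Q̄) = (327/-11)(19.50/1555.5).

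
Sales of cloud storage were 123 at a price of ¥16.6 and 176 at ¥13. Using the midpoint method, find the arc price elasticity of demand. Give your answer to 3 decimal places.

ΔQ = 176 − 123 = 53; ΔP = 13 − 16.6 = -3.6.
Midpoints: P̄ = 14.80, Q̄ = 149.5.
ε = (ΔQ/ΔP)(P̄/Q̄) = (53/-3.6)(14.80/149.5).

-1.457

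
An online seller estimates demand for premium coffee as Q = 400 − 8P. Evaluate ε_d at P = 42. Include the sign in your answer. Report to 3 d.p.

At P = 42, Q = 64.
dQ/dP = −8.
ε = (dQ/dP)(P/Q) = (-8)(42/64).

-5.250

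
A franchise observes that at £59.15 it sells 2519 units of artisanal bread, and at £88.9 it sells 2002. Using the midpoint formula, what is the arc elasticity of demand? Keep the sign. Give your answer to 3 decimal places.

ΔQ = 2002 − 2519 = -517; ΔP = 88.9 − 59.15 = 29.75.
Midpoints: P̄ = 74.03, Q̄ = 2260.5.
ε = (ΔQ/ΔP)(P̄/Q̄) = (-517/29.75)(74.03/2260.5).

-0.569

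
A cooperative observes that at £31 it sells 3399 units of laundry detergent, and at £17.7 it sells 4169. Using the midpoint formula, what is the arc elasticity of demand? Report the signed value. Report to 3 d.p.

ΔQ = 4169 − 3399 = 770; ΔP = 17.7 − 31 = -13.3.
Midpoints: P̄ = 24.35, Q̄ = 3784.0.
ε = (ΔQ/ΔP)(P̄/Q̄) = (770/-13.3)(24.35/3784.0).

-0.373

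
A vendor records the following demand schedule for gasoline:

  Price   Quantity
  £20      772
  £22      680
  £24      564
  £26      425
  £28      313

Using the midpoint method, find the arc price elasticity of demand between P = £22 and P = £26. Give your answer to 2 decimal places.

-2.77

At P = 22, Q = 680; at P = 26, Q = 425.
ΔQ = -255, ΔP = 4. Midpoints: P̄ = 24.00, Q̄ = 552.5.
ε = (ΔQ/ΔP)(P̄/Q̄) = (-255/4)(24.00/552.5).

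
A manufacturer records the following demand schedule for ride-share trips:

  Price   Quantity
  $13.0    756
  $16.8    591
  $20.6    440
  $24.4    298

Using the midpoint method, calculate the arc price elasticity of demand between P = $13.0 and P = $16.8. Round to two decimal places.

At P = 13.0, Q = 756; at P = 16.8, Q = 591.
ΔQ = -165, ΔP = 3.8. Midpoints: P̄ = 14.90, Q̄ = 673.5.
ε = (ΔQ/ΔP)(P̄/Q̄) = (-165/3.8)(14.90/673.5).

-0.96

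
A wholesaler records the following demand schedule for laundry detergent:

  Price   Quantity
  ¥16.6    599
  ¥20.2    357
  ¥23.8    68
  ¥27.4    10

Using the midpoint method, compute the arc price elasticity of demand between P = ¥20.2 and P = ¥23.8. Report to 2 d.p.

At P = 20.2, Q = 357; at P = 23.8, Q = 68.
ΔQ = -289, ΔP = 3.6. Midpoints: P̄ = 22.00, Q̄ = 212.5.
ε = (ΔQ/ΔP)(P̄/Q̄) = (-289/3.6)(22.00/212.5).

-8.31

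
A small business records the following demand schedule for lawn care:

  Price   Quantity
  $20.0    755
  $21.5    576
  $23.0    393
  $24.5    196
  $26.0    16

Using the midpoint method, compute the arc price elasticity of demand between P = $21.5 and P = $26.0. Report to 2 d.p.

-9.98

At P = 21.5, Q = 576; at P = 26.0, Q = 16.
ΔQ = -560, ΔP = 4.5. Midpoints: P̄ = 23.75, Q̄ = 296.0.
ε = (ΔQ/ΔP)(P̄/Q̄) = (-560/4.5)(23.75/296.0).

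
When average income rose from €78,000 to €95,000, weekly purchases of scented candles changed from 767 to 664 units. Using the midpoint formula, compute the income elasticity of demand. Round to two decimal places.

ΔQ = -103, ΔI = 17000. Midpoints: Ī = 86,500, Q̄ = 715.5.
ε_I = (ΔQ/ΔI)(Ī/Q̄) = (-103/17000)(86500/715.5).
ε_I < 0, so the good is inferior.

-0.73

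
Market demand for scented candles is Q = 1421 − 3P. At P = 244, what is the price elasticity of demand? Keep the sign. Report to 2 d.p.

-1.06

At P = 244, Q = 689.
dQ/dP = −3.
ε = (dQ/dP)(P/Q) = (-3)(244/689).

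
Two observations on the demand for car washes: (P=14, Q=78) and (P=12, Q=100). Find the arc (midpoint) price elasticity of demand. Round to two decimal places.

ΔQ = 100 − 78 = 22; ΔP = 12 − 14 = -2.
Midpoints: P̄ = 13.00, Q̄ = 89.0.
ε = (ΔQ/ΔP)(P̄/Q̄) = (22/-2)(13.00/89.0).

-1.61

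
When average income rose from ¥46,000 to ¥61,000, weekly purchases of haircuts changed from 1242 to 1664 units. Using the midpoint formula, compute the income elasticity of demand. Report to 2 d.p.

1.04

ΔQ = 422, ΔI = 15000. Midpoints: Ī = 53,500, Q̄ = 1453.0.
ε_I = (ΔQ/ΔI)(Ī/Q̄) = (422/15000)(53500/1453.0).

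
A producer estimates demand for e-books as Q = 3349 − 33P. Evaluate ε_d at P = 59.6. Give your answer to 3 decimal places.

At P = 59.6, Q = 1382.200.
dQ/dP = −33.
ε = (dQ/dP)(P/Q) = (-33)(59.6/1382.200).

-1.423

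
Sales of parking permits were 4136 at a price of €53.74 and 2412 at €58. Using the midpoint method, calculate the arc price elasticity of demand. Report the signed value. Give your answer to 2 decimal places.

-6.91

ΔQ = 2412 − 4136 = -1724; ΔP = 58 − 53.74 = 4.26.
Midpoints: P̄ = 55.87, Q̄ = 3274.0.
ε = (ΔQ/ΔP)(P̄/Q̄) = (-1724/4.26)(55.87/3274.0).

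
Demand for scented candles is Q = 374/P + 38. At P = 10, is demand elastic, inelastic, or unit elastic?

inelastic

Q = 75.400, dQ/dP = -3.740.
ε = (dQ/dP)(P/Q) ≈ -0.496.
|ε| = 0.50 < 1.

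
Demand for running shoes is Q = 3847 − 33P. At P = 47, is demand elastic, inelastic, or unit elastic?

Q = 2296, dQ/dP = -33.
ε = (dQ/dP)(P/Q) ≈ -0.676.
|ε| = 0.68 < 1.

inelastic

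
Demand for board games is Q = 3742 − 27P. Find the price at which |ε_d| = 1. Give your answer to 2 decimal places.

69.30

For linear demand Q = a − bP, ε = −bP/(a − bP). |ε| = 1 when bP = a − bP, i.e. P = a/(2b).
P = 3742/(2·27) = 3742/54 = 69.2963.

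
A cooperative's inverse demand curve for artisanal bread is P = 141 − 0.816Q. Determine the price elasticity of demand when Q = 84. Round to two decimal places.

At Q = 84, P = 141 − 0.816(84) = 72.46.
dP/dQ = −0.816, so dQ/dP = 1/(−0.816) = -1.225.
ε = (dQ/dP)(P/Q) = (-1.225)(72.46/84).

-1.06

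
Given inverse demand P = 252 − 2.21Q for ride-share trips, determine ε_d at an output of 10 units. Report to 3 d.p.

-10.403

At Q = 10, P = 252 − 2.21(10) = 229.90.
dP/dQ = −2.21, so dQ/dP = 1/(−2.21) = -0.452.
ε = (dQ/dP)(P/Q) = (-0.452)(229.90/10).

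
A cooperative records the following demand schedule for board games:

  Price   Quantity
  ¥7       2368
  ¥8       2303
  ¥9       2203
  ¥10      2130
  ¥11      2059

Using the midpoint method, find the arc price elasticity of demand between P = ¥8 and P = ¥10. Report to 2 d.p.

At P = 8, Q = 2303; at P = 10, Q = 2130.
ΔQ = -173, ΔP = 2. Midpoints: P̄ = 9.00, Q̄ = 2216.5.
ε = (ΔQ/ΔP)(P̄/Q̄) = (-173/2)(9.00/2216.5).

-0.35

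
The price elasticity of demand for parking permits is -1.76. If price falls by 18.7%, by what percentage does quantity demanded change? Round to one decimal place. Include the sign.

32.9%

%ΔQ ≈ ε × %ΔP = (-1.76)(-18.7%) = 32.91%.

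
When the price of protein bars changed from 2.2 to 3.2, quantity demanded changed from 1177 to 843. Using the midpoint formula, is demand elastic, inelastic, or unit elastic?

inelastic

Arc ε ≈ -0.893.
|ε| = 0.89 < 1.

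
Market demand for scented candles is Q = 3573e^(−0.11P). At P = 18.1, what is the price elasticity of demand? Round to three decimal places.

At P = 18.1, Q = 487.925.
dQ/dP = −0.11·3573e^(−0.11P) = −0.11Q = -53.672.
ε = (dQ/dP)(P/Q) = (-53.672)(18.1/487.925).
|ε| > 1, so demand is elastic at this price.

-1.991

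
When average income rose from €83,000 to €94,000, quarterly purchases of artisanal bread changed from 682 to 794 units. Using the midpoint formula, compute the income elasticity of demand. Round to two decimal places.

1.22

ΔQ = 112, ΔI = 11000. Midpoints: Ī = 88,500, Q̄ = 738.0.
ε_I = (ΔQ/ΔI)(Ī/Q̄) = (112/11000)(88500/738.0).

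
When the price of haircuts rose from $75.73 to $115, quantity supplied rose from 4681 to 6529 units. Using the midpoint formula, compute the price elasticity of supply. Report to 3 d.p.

ΔQ = 6529 − 4681 = 1848; ΔP = 115 − 75.73 = 39.27.
Midpoints: P̄ = 95.37, Q̄ = 5605.0.
ε_s = (ΔQ/ΔP)(P̄/Q̄) = (1848/39.27)(95.37/5605.0).

0.801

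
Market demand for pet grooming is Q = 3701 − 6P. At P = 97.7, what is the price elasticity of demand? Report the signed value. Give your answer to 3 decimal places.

-0.188

At P = 97.7, Q = 3114.800.
dQ/dP = −6.
ε = (dQ/dP)(P/Q) = (-6)(97.7/3114.800).
|ε| < 1, so demand is inelastic at this price.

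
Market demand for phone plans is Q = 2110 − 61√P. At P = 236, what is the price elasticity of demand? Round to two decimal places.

At P = 236, Q = 1172.900.
dQ/dP = −61/(2√P) = -1.985.
ε = (dQ/dP)(P/Q) = (-1.985)(236/1172.900).

-0.40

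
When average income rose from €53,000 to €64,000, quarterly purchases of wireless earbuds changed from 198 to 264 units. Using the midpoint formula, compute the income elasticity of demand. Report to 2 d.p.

ΔQ = 66, ΔI = 11000. Midpoints: Ī = 58,500, Q̄ = 231.0.
ε_I = (ΔQ/ΔI)(Ī/Q̄) = (66/11000)(58500/231.0).

1.52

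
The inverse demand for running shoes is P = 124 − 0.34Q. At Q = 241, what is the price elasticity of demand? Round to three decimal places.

-0.513

At Q = 241, P = 124 − 0.34(241) = 42.06.
dP/dQ = −0.34, so dQ/dP = 1/(−0.34) = -2.941.
ε = (dQ/dP)(P/Q) = (-2.941)(42.06/241).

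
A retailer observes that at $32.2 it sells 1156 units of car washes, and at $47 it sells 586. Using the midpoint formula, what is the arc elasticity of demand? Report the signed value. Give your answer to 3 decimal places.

ΔQ = 586 − 1156 = -570; ΔP = 47 − 32.2 = 14.8.
Midpoints: P̄ = 39.60, Q̄ = 871.0.
ε = (ΔQ/ΔP)(P̄/Q̄) = (-570/14.8)(39.60/871.0).

-1.751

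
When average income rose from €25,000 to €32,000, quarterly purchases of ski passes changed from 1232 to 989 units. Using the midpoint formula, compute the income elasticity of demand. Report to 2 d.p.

ΔQ = -243, ΔI = 7000. Midpoints: Ī = 28,500, Q̄ = 1110.5.
ε_I = (ΔQ/ΔI)(Ī/Q̄) = (-243/7000)(28500/1110.5).
ε_I < 0, so the good is inferior.

-0.89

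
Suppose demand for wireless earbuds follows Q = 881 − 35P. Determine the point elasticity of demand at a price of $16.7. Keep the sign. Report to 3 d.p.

-1.971

At P = 16.7, Q = 296.500.
dQ/dP = −35.
ε = (dQ/dP)(P/Q) = (-35)(16.7/296.500).
|ε| > 1, so demand is elastic at this price.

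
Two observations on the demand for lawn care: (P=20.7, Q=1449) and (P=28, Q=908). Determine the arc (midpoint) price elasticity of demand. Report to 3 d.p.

ΔQ = 908 − 1449 = -541; ΔP = 28 − 20.7 = 7.3.
Midpoints: P̄ = 24.35, Q̄ = 1178.5.
ε = (ΔQ/ΔP)(P̄/Q̄) = (-541/7.3)(24.35/1178.5).

-1.531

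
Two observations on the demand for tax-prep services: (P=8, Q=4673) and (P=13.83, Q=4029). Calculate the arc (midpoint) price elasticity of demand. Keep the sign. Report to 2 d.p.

-0.28

ΔQ = 4029 − 4673 = -644; ΔP = 13.83 − 8 = 5.83.
Midpoints: P̄ = 10.91, Q̄ = 4351.0.
ε = (ΔQ/ΔP)(P̄/Q̄) = (-644/5.83)(10.91/4351.0).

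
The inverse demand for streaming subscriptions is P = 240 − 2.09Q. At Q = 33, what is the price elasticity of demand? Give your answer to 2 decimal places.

-2.48

At Q = 33, P = 240 − 2.09(33) = 171.03.
dP/dQ = −2.09, so dQ/dP = 1/(−2.09) = -0.478.
ε = (dQ/dP)(P/Q) = (-0.478)(171.03/33).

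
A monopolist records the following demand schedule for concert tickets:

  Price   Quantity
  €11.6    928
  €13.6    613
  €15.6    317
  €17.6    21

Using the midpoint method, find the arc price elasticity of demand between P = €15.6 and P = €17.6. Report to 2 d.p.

At P = 15.6, Q = 317; at P = 17.6, Q = 21.
ΔQ = -296, ΔP = 2.0. Midpoints: P̄ = 16.60, Q̄ = 169.0.
ε = (ΔQ/ΔP)(P̄/Q̄) = (-296/2.0)(16.60/169.0).

-14.54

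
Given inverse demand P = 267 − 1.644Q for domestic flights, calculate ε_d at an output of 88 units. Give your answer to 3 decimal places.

At Q = 88, P = 267 − 1.644(88) = 122.33.
dP/dQ = −1.644, so dQ/dP = 1/(−1.644) = -0.608.
ε = (dQ/dP)(P/Q) = (-0.608)(122.33/88).

-0.846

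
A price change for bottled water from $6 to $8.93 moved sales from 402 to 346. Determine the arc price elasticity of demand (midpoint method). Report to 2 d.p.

-0.38

ΔQ = 346 − 402 = -56; ΔP = 8.93 − 6 = 2.93.
Midpoints: P̄ = 7.46, Q̄ = 374.0.
ε = (ΔQ/ΔP)(P̄/Q̄) = (-56/2.93)(7.46/374.0).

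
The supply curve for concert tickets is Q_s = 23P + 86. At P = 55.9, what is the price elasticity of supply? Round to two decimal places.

At P = 55.9, Q_s = 1371.70.
dQ_s/dP = 23.
ε_s = (dQ_s/dP)(P/Q_s) = (23)(55.9/1371.70).

0.94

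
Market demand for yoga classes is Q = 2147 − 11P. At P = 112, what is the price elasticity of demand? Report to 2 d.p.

At P = 112, Q = 915.
dQ/dP = −11.
ε = (dQ/dP)(P/Q) = (-11)(112/915).

-1.35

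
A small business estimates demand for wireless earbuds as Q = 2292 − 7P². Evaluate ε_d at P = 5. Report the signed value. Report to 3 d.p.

At P = 5, Q = 2117.
dQ/dP = −14P = -70.
ε = (dQ/dP)(P/Q) = (-70)(5/2117).

-0.165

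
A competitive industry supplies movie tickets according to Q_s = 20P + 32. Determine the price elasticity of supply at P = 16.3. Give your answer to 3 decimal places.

At P = 16.3, Q_s = 358.
dQ_s/dP = 20.
ε_s = (dQ_s/dP)(P/Q_s) = (20)(16.3/358).

0.911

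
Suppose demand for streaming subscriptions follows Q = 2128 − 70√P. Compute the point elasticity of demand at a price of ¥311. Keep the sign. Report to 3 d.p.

-0.691

At P = 311, Q = 893.537.
dQ/dP = −70/(2√P) = -1.985.
ε = (dQ/dP)(P/Q) = (-1.985)(311/893.537).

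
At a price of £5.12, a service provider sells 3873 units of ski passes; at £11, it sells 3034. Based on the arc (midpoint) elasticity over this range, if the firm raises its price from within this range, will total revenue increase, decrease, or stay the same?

increase

Arc ε = (-839/5.88)(8.06/3453.5) ≈ -0.333.
|ε| = 0.33 < 1, so demand is inelastic. A price rise therefore raises total revenue.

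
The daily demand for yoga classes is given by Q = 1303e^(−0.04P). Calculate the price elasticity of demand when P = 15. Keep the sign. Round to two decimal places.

At P = 15, Q = 715.102.
dQ/dP = −0.04·1303e^(−0.04P) = −0.04Q = -28.604.
ε = (dQ/dP)(P/Q) = (-28.604)(15/715.102).

-0.60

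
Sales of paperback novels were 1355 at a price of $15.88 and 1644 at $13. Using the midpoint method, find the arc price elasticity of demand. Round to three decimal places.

-0.966

ΔQ = 1644 − 1355 = 289; ΔP = 13 − 15.88 = -2.88.
Midpoints: P̄ = 14.44, Q̄ = 1499.5.
ε = (ΔQ/ΔP)(P̄/Q̄) = (289/-2.88)(14.44/1499.5).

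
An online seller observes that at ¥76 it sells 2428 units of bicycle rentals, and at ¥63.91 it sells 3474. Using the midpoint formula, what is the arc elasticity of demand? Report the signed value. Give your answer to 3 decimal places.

-2.051

ΔQ = 3474 − 2428 = 1046; ΔP = 63.91 − 76 = -12.09.
Midpoints: P̄ = 69.95, Q̄ = 2951.0.
ε = (ΔQ/ΔP)(P̄/Q̄) = (1046/-12.09)(69.95/2951.0).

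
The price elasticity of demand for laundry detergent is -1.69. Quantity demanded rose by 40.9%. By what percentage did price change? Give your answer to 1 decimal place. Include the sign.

%ΔP ≈ %ΔQ / ε = (40.9%)/(-1.69) = -24.20%.

-24.2%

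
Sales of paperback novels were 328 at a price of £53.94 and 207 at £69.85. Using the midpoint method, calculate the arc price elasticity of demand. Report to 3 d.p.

-1.760

ΔQ = 207 − 328 = -121; ΔP = 69.85 − 53.94 = 15.91.
Midpoints: P̄ = 61.89, Q̄ = 267.5.
ε = (ΔQ/ΔP)(P̄/Q̄) = (-121/15.91)(61.89/267.5).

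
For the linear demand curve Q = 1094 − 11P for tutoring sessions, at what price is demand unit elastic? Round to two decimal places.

For linear demand Q = a − bP, ε = −bP/(a − bP). |ε| = 1 when bP = a − bP, i.e. P = a/(2b).
P = 1094/(2·11) = 1094/22 = 49.7273.

49.73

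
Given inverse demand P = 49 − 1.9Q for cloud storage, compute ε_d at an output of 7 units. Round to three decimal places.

-2.684

At Q = 7, P = 49 − 1.9(7) = 35.70.
dP/dQ = −1.9, so dQ/dP = 1/(−1.9) = -0.526.
ε = (dQ/dP)(P/Q) = (-0.526)(35.70/7).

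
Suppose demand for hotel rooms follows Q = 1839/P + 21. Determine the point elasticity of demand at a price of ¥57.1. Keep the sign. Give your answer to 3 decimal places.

-0.605

At P = 57.1, Q = 53.207.
dQ/dP = −1839/P² = -0.564.
ε = (dQ/dP)(P/Q) = (-0.564)(57.1/53.207).
|ε| < 1, so demand is inelastic at this price.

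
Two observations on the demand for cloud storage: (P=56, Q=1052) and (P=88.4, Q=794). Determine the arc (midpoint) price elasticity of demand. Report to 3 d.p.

-0.623

ΔQ = 794 − 1052 = -258; ΔP = 88.4 − 56 = 32.4.
Midpoints: P̄ = 72.20, Q̄ = 923.0.
ε = (ΔQ/ΔP)(P̄/Q̄) = (-258/32.4)(72.20/923.0).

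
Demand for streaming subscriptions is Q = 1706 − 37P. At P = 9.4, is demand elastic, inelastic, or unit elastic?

inelastic

Q = 1358.200, dQ/dP = -37.
ε = (dQ/dP)(P/Q) ≈ -0.256.
|ε| = 0.26 < 1.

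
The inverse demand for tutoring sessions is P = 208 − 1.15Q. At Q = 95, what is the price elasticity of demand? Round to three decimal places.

At Q = 95, P = 208 − 1.15(95) = 98.75.
dP/dQ = −1.15, so dQ/dP = 1/(−1.15) = -0.870.
ε = (dQ/dP)(P/Q) = (-0.870)(98.75/95).

-0.904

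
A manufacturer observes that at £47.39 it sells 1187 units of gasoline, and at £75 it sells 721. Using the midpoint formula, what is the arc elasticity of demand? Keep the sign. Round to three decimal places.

-1.083

ΔQ = 721 − 1187 = -466; ΔP = 75 − 47.39 = 27.61.
Midpoints: P̄ = 61.20, Q̄ = 954.0.
ε = (ΔQ/ΔP)(P̄/Q̄) = (-466/27.61)(61.20/954.0).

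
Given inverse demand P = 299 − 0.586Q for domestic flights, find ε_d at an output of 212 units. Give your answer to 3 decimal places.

At Q = 212, P = 299 − 0.586(212) = 174.77.
dP/dQ = −0.586, so dQ/dP = 1/(−0.586) = -1.706.
ε = (dQ/dP)(P/Q) = (-1.706)(174.77/212).

-1.407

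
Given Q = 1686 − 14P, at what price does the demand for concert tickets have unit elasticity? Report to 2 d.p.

For linear demand Q = a − bP, ε = −bP/(a − bP). |ε| = 1 when bP = a − bP, i.e. P = a/(2b).
P = 1686/(2·14) = 1686/28 = 60.2143.

60.21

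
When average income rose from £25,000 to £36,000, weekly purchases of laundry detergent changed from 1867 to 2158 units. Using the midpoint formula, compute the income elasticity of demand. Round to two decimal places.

0.40

ΔQ = 291, ΔI = 11000. Midpoints: Ī = 30,500, Q̄ = 2012.5.
ε_I = (ΔQ/ΔI)(Ī/Q̄) = (291/11000)(30500/2012.5).
ε_I > 0, so the good is normal.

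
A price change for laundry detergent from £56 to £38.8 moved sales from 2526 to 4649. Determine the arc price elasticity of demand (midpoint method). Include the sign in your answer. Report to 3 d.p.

ΔQ = 4649 − 2526 = 2123; ΔP = 38.8 − 56 = -17.2.
Midpoints: P̄ = 47.40, Q̄ = 3587.5.
ε = (ΔQ/ΔP)(P̄/Q̄) = (2123/-17.2)(47.40/3587.5).

-1.631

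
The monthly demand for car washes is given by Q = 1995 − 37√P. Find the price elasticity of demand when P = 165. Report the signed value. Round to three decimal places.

-0.156

At P = 165, Q = 1519.726.
dQ/dP = −37/(2√P) = -1.440.
ε = (dQ/dP)(P/Q) = (-1.440)(165/1519.726).
|ε| < 1, so demand is inelastic at this price.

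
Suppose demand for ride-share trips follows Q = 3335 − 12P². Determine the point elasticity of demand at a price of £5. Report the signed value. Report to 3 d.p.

At P = 5, Q = 3035.
dQ/dP = −24P = -120.
ε = (dQ/dP)(P/Q) = (-120)(5/3035).

-0.198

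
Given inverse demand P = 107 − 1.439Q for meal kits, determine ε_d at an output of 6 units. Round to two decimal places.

At Q = 6, P = 107 − 1.439(6) = 98.37.
dP/dQ = −1.439, so dQ/dP = 1/(−1.439) = -0.695.
ε = (dQ/dP)(P/Q) = (-0.695)(98.37/6).

-11.39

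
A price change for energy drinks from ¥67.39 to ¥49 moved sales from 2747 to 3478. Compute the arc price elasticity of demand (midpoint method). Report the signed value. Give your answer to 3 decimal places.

ΔQ = 3478 − 2747 = 731; ΔP = 49 − 67.39 = -18.39.
Midpoints: P̄ = 58.20, Q̄ = 3112.5.
ε = (ΔQ/ΔP)(P̄/Q̄) = (731/-18.39)(58.20/3112.5).

-0.743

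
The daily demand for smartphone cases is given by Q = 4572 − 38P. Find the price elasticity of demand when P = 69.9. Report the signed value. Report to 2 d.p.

At P = 69.9, Q = 1915.800.
dQ/dP = −38.
ε = (dQ/dP)(P/Q) = (-38)(69.9/1915.800).

-1.39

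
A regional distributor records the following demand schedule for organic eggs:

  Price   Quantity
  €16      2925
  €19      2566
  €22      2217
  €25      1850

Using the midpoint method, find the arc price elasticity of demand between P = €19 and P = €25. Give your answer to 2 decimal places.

At P = 19, Q = 2566; at P = 25, Q = 1850.
ΔQ = -716, ΔP = 6. Midpoints: P̄ = 22.00, Q̄ = 2208.0.
ε = (ΔQ/ΔP)(P̄/Q̄) = (-716/6)(22.00/2208.0).

-1.19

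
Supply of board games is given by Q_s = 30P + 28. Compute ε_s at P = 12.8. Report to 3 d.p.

At P = 12.8, Q_s = 412.
dQ_s/dP = 30.
ε_s = (dQ_s/dP)(P/Q_s) = (30)(12.8/412).

0.932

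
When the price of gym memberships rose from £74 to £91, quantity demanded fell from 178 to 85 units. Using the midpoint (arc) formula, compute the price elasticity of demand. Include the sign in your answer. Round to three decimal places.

ΔQ = 85 − 178 = -93; ΔP = 91 − 74 = 17.
Midpoints: P̄ = 82.50, Q̄ = 131.5.
ε = (ΔQ/ΔP)(P̄/Q̄) = (-93/17)(82.50/131.5).

-3.432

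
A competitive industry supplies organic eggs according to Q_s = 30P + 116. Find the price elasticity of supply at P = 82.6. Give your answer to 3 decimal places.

At P = 82.6, Q_s = 2594.
dQ_s/dP = 30.
ε_s = (dQ_s/dP)(P/Q_s) = (30)(82.6/2594).

0.955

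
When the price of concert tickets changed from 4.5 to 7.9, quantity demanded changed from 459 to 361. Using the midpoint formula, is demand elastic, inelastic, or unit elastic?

Arc ε ≈ -0.436.
|ε| = 0.44 < 1.

inelastic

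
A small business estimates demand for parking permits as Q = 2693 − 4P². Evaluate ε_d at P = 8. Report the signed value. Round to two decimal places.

At P = 8, Q = 2437.
dQ/dP = −8P = -64.
ε = (dQ/dP)(P/Q) = (-64)(8/2437).
|ε| < 1, so demand is inelastic at this price.

-0.21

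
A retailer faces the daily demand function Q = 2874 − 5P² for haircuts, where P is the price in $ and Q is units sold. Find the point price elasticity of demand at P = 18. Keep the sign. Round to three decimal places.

At P = 18, Q = 1254.
dQ/dP = −10P = -180.
ε = (dQ/dP)(P/Q) = (-180)(18/1254).

-2.584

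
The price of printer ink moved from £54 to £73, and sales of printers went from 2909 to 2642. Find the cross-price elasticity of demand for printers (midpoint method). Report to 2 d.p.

ΔQ_x = 2642 − 2909 = -267; ΔP_y = 73 − 54 = 19.
Midpoints: P̄_y = 63.50, Q̄_x = 2775.5.
ε_xy = (ΔQ_x/ΔP_y)(P̄_y/Q̄_x) = (-267/19)(63.50/2775.5).
ε_xy < 0, so the goods are complements.

-0.32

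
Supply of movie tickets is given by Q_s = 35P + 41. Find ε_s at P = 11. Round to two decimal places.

At P = 11, Q_s = 426.
dQ_s/dP = 35.
ε_s = (dQ_s/dP)(P/Q_s) = (35)(11/426).

0.90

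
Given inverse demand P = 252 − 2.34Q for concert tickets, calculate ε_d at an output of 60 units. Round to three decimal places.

At Q = 60, P = 252 − 2.34(60) = 111.60.
dP/dQ = −2.34, so dQ/dP = 1/(−2.34) = -0.427.
ε = (dQ/dP)(P/Q) = (-0.427)(111.60/60).

-0.795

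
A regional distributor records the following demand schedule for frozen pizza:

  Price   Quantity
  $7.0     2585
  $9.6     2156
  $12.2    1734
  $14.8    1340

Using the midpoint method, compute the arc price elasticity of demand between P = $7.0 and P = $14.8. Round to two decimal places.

At P = 7.0, Q = 2585; at P = 14.8, Q = 1340.
ΔQ = -1245, ΔP = 7.8. Midpoints: P̄ = 10.90, Q̄ = 1962.5.
ε = (ΔQ/ΔP)(P̄/Q̄) = (-1245/7.8)(10.90/1962.5).

-0.89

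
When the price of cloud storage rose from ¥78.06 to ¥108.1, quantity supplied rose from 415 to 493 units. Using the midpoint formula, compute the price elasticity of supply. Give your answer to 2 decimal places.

0.53

ΔQ = 493 − 415 = 78; ΔP = 108.1 − 78.06 = 30.04.
Midpoints: P̄ = 93.08, Q̄ = 454.0.
ε_s = (ΔQ/ΔP)(P̄/Q̄) = (78/30.04)(93.08/454.0).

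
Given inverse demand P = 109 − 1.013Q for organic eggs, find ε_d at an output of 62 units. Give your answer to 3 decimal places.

At Q = 62, P = 109 − 1.013(62) = 46.19.
dP/dQ = −1.013, so dQ/dP = 1/(−1.013) = -0.987.
ε = (dQ/dP)(P/Q) = (-0.987)(46.19/62).

-0.736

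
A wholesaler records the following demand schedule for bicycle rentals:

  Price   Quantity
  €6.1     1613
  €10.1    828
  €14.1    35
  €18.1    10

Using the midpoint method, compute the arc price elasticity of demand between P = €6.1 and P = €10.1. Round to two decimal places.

-1.30

At P = 6.1, Q = 1613; at P = 10.1, Q = 828.
ΔQ = -785, ΔP = 4.0. Midpoints: P̄ = 8.10, Q̄ = 1220.5.
ε = (ΔQ/ΔP)(P̄/Q̄) = (-785/4.0)(8.10/1220.5).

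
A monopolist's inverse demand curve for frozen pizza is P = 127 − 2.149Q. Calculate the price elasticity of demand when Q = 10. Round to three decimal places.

-4.910

At Q = 10, P = 127 − 2.149(10) = 105.51.
dP/dQ = −2.149, so dQ/dP = 1/(−2.149) = -0.465.
ε = (dQ/dP)(P/Q) = (-0.465)(105.51/10).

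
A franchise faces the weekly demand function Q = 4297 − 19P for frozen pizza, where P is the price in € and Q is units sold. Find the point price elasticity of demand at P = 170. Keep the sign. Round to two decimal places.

At P = 170, Q = 1067.
dQ/dP = −19.
ε = (dQ/dP)(P/Q) = (-19)(170/1067).
|ε| > 1, so demand is elastic at this price.

-3.03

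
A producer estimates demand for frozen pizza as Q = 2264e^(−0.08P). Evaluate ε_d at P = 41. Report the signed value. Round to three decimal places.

-3.280

At P = 41, Q = 85.190.
dQ/dP = −0.08·2264e^(−0.08P) = −0.08Q = -6.815.
ε = (dQ/dP)(P/Q) = (-6.815)(41/85.190).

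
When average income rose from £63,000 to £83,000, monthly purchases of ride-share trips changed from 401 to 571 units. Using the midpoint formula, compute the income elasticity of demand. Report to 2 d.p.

1.28

ΔQ = 170, ΔI = 20000. Midpoints: Ī = 73,000, Q̄ = 486.0.
ε_I = (ΔQ/ΔI)(Ī/Q̄) = (170/20000)(73000/486.0).
ε_I > 0, so the good is normal.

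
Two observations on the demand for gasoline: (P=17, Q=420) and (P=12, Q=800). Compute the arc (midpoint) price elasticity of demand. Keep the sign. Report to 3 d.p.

ΔQ = 800 − 420 = 380; ΔP = 12 − 17 = -5.
Midpoints: P̄ = 14.50, Q̄ = 610.0.
ε = (ΔQ/ΔP)(P̄/Q̄) = (380/-5)(14.50/610.0).

-1.807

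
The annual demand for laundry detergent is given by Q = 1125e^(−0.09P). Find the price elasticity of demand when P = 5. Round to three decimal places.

-0.450

At P = 5, Q = 717.332.
dQ/dP = −0.09·1125e^(−0.09P) = −0.09Q = -64.560.
ε = (dQ/dP)(P/Q) = (-64.560)(5/717.332).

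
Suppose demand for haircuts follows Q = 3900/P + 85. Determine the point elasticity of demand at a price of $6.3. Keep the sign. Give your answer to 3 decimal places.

At P = 6.3, Q = 704.048.
dQ/dP = −3900/P² = -98.262.
ε = (dQ/dP)(P/Q) = (-98.262)(6.3/704.048).

-0.879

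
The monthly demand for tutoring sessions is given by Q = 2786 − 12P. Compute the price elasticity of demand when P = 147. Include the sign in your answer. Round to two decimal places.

At P = 147, Q = 1022.
dQ/dP = −12.
ε = (dQ/dP)(P/Q) = (-12)(147/1022).
|ε| > 1, so demand is elastic at this price.

-1.73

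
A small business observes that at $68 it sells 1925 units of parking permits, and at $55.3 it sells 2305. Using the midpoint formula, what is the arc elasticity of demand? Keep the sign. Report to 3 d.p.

ΔQ = 2305 − 1925 = 380; ΔP = 55.3 − 68 = -12.7.
Midpoints: P̄ = 61.65, Q̄ = 2115.0.
ε = (ΔQ/ΔP)(P̄/Q̄) = (380/-12.7)(61.65/2115.0).

-0.872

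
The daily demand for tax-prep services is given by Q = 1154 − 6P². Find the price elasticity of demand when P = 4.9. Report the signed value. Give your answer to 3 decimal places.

At P = 4.9, Q = 1009.940.
dQ/dP = −12P = -58.800.
ε = (dQ/dP)(P/Q) = (-58.800)(4.9/1009.940).

-0.285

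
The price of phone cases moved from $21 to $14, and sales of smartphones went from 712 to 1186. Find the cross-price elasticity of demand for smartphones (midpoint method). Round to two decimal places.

-1.25

ΔQ_x = 1186 − 712 = 474; ΔP_y = 14 − 21 = -7.
Midpoints: P̄_y = 17.50, Q̄_x = 949.0.
ε_xy = (ΔQ_x/ΔP_y)(P̄_y/Q̄_x) = (474/-7)(17.50/949.0).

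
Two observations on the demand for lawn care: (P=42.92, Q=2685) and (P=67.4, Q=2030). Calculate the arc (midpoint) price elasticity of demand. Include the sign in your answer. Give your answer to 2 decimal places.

ΔQ = 2030 − 2685 = -655; ΔP = 67.4 − 42.92 = 24.48.
Midpoints: P̄ = 55.16, Q̄ = 2357.5.
ε = (ΔQ/ΔP)(P̄/Q̄) = (-655/24.48)(55.16/2357.5).

-0.63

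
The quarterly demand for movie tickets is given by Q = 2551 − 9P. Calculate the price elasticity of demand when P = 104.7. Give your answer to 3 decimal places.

-0.586

At P = 104.7, Q = 1608.700.
dQ/dP = −9.
ε = (dQ/dP)(P/Q) = (-9)(104.7/1608.700).
|ε| < 1, so demand is inelastic at this price.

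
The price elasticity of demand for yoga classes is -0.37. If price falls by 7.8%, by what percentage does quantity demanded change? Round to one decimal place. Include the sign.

2.9%

%ΔQ ≈ ε × %ΔP = (-0.37)(-7.8%) = 2.89%.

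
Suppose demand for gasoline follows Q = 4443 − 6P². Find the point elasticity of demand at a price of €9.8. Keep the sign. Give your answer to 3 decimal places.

At P = 9.8, Q = 3866.760.
dQ/dP = −12P = -117.600.
ε = (dQ/dP)(P/Q) = (-117.600)(9.8/3866.760).

-0.298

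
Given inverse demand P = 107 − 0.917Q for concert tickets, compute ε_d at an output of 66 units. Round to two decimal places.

-0.77

At Q = 66, P = 107 − 0.917(66) = 46.48.
dP/dQ = −0.917, so dQ/dP = 1/(−0.917) = -1.091.
ε = (dQ/dP)(P/Q) = (-1.091)(46.48/66).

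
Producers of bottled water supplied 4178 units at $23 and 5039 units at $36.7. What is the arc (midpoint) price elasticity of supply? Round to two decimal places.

ΔQ = 5039 − 4178 = 861; ΔP = 36.7 − 23 = 13.7.
Midpoints: P̄ = 29.85, Q̄ = 4608.5.
ε_s = (ΔQ/ΔP)(P̄/Q̄) = (861/13.7)(29.85/4608.5).

0.41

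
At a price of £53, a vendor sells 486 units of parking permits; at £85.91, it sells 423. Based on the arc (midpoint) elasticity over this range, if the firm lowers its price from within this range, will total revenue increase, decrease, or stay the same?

decrease

Arc ε = (-63/32.91)(69.45/454.5) ≈ -0.293.
|ε| = 0.29 < 1, so demand is inelastic. A price cut therefore reduces total revenue.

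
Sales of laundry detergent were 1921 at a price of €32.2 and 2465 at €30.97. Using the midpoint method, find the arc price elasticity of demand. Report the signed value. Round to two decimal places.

ΔQ = 2465 − 1921 = 544; ΔP = 30.97 − 32.2 = -1.23.
Midpoints: P̄ = 31.59, Q̄ = 2193.0.
ε = (ΔQ/ΔP)(P̄/Q̄) = (544/-1.23)(31.59/2193.0).

-6.37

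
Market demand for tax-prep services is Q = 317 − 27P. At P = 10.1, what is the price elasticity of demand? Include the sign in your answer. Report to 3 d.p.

At P = 10.1, Q = 44.300.
dQ/dP = −27.
ε = (dQ/dP)(P/Q) = (-27)(10.1/44.300).

-6.156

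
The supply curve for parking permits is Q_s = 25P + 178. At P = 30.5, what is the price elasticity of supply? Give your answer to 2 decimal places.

0.81

At P = 30.5, Q_s = 940.50.
dQ_s/dP = 25.
ε_s = (dQ_s/dP)(P/Q_s) = (25)(30.5/940.50).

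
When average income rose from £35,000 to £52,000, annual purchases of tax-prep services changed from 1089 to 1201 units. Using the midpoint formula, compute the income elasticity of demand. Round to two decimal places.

ΔQ = 112, ΔI = 17000. Midpoints: Ī = 43,500, Q̄ = 1145.0.
ε_I = (ΔQ/ΔI)(Ī/Q̄) = (112/17000)(43500/1145.0).
ε_I > 0, so the good is normal.

0.25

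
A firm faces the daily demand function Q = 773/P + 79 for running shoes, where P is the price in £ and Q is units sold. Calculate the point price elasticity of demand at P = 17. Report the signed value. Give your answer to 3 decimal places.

At P = 17, Q = 124.471.
dQ/dP = −773/P² = -2.675.
ε = (dQ/dP)(P/Q) = (-2.675)(17/124.471).
|ε| < 1, so demand is inelastic at this price.

-0.365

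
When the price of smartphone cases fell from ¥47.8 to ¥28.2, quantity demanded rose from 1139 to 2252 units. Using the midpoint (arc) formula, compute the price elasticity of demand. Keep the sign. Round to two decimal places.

ΔQ = 2252 − 1139 = 1113; ΔP = 28.2 − 47.8 = -19.6.
Midpoints: P̄ = 38.00, Q̄ = 1695.5.
ε = (ΔQ/ΔP)(P̄/Q̄) = (1113/-19.6)(38.00/1695.5).

-1.27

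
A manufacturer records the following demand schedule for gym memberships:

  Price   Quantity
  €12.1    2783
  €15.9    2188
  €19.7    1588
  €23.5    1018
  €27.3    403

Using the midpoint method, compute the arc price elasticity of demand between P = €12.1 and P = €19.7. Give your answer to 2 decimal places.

-1.14

At P = 12.1, Q = 2783; at P = 19.7, Q = 1588.
ΔQ = -1195, ΔP = 7.6. Midpoints: P̄ = 15.90, Q̄ = 2185.5.
ε = (ΔQ/ΔP)(P̄/Q̄) = (-1195/7.6)(15.90/2185.5).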